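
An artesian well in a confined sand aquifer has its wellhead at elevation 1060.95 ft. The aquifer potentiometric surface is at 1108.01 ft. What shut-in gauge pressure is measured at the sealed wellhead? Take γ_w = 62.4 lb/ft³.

P ≈ 20.4 psi

Head above the cap: Δh = 1108.01 − 1060.95 = 47.06 ft.
P = γΔh/144 = 62.4 × 47.06 / 144 = 20.4 psi.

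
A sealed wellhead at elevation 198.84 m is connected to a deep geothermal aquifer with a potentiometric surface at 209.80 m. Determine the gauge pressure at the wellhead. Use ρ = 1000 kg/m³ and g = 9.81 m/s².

Head above the cap: Δh = 209.80 − 198.84 = 10.96 m.
P = ρgΔh = 1000 × 9.81 × 10.96 = 107518 Pa ≈ 108 kPa.

P ≈ 108 kPa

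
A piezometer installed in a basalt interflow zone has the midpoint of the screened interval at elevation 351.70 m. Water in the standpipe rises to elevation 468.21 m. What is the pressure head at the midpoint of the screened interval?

ψ ≈ 116.51 m

Total head h = 468.21 m (the water-surface elevation in the piezometer).
Pressure head ψ = h − z = 468.21 − 351.70 = 116.51 m.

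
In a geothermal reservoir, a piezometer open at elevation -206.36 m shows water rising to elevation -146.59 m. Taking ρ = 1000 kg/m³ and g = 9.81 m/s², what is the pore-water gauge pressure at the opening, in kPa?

Pressure head ψ = h − z = -146.59 − (-206.36) = 59.77 m.
P = ρgψ = 1000 × 9.81 × 59.77 = 586344 Pa ≈ 586 kPa.

P ≈ 586 kPa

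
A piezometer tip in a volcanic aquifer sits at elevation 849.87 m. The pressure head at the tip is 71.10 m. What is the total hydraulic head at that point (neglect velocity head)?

h ≈ 920.97 m

h = z + ψ = 849.87 + 71.10 = 920.97 m.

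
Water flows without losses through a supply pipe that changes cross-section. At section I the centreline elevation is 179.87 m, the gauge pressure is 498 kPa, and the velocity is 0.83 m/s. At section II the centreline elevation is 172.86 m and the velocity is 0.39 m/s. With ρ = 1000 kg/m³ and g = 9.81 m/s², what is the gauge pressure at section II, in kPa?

P₂ ≈ 567 kPa

Pressure head at I: ψ₁ = P₁/(ρg) = 498×1000 / (1000 × 9.81) = 50.76 m.
Velocity heads: v₁²/2g = 0.83²/19.62 = 0.035 m; v₂²/2g = 0.39²/19.62 = 0.008 m.
Total head H = z₁ + ψ₁ + v₁²/2g = 179.87 + 50.76 + 0.035 = 230.66 m.
ψ₂ = H − z₂ − v₂²/2g = 230.66 − 172.86 − 0.008 = 57.79 m.
P₂ = ρgψ₂ = 1000 × 9.81 × 57.79 ≈ 567 kPa.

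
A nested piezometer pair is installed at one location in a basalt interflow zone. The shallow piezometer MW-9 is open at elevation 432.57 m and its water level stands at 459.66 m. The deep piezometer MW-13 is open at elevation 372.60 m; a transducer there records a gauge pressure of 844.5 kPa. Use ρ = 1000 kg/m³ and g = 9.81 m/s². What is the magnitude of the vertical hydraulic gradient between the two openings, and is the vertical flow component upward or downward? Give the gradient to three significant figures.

Total head at MW-9: h = 459.66 m (water level in the standpipe).
Pressure head at MW-13: ψ = P/(ρg) = 844.5×1000 / (1000 × 9.81) = 86.09 m.
Total head at MW-13: h = z + ψ = 372.60 + 86.09 = 458.69 m.
Δh = h(MW-9) − h(MW-13) = 459.66 − 458.69 = 0.97 m.
Vertical separation Δz = 432.57 − 372.60 = 59.97 m.
|i_v| = |Δh| / Δz = 0.97 / 59.97 = 0.0162.
Head is higher in the shallow piezometer, so vertical flow is downward (recharge condition).

|i_v| ≈ 0.0162; vertical flow is downward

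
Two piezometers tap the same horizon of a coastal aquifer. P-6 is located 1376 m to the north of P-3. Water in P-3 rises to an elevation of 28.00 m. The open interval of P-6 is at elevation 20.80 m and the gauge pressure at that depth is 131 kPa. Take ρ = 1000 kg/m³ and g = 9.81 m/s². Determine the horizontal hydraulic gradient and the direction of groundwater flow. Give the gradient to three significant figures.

Total head at P-3: h = 28.00 m (water level in the piezometer is the total head).
Pressure head at P-6: ψ = P/(ρg) = 131×1000 / (1000 × 9.81) = 13.35 m.
Total head at P-6: h = z + ψ = 20.80 + 13.35 = 34.15 m.
Head difference: h(P-3) − h(P-6) = 28.00 − 34.15 = -6.15 m.
Hydraulic gradient: i = |Δh| / L = 6.15 / 1376 = 0.00447.
Flow is from higher to lower head: from P-6 toward P-3, i.e. toward the south.

i ≈ 0.00447; groundwater flows toward the south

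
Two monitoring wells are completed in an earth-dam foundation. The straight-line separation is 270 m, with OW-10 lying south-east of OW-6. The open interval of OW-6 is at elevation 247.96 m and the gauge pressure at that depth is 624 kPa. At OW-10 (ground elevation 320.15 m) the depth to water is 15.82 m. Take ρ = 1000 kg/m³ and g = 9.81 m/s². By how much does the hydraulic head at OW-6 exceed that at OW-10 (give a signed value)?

Pressure head at OW-6: ψ = P/(ρg) = 624×1000 / (1000 × 9.81) = 63.61 m.
Total head at OW-6: h = z + ψ = 247.96 + 63.61 = 311.57 m.
Total head at OW-10: h = 320.15 − 15.82 = 304.33 m.
Head difference: h(OW-6) − h(OW-10) = 311.57 − 304.33 = 7.24 m.

Δh ≈ 7.24 m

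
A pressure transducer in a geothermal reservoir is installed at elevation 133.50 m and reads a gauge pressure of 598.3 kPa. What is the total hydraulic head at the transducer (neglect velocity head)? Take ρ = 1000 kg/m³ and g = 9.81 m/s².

h ≈ 194.49 m

ψ = P/(ρg) = 598.3×1000 / (1000 × 9.81) = 60.99 m.
h = z + ψ = 133.50 + 60.99 = 194.49 m.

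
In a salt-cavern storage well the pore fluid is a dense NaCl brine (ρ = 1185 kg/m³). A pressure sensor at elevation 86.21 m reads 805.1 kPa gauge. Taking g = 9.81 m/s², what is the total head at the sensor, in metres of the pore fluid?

ψ = P/(ρg) = 805.1×1000 / (1185 × 9.81) = 69.26 m.
h = z + ψ = 86.21 + 69.26 = 155.47 m.

h ≈ 155.47 m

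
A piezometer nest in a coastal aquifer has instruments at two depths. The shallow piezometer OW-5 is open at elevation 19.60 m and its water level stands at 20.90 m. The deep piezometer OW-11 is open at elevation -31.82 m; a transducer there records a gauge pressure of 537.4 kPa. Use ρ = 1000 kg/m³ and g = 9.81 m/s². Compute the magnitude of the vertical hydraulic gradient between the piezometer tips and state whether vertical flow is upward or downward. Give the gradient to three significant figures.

Total head at OW-5: h = 20.90 m (water level in the standpipe).
Pressure head at OW-11: ψ = P/(ρg) = 537.4×1000 / (1000 × 9.81) = 54.78 m.
Total head at OW-11: h = z + ψ = -31.82 + 54.78 = 22.96 m.
Δh = h(OW-5) − h(OW-11) = 20.90 − 22.96 = -2.06 m.
Vertical separation Δz = 19.60 − (-31.82) = 51.42 m.
|i_v| = |Δh| / Δz = 2.06 / 51.42 = 0.0401.
Head is higher in the deep piezometer, so vertical flow is upward (discharge condition).

|i_v| ≈ 0.0401; vertical flow is upward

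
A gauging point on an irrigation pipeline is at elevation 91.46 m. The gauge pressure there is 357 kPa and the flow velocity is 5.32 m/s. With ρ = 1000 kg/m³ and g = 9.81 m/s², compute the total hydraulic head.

h ≈ 129.29 m

Pressure head ψ = P/(ρg) = 357×1000 / (1000 × 9.81) = 36.39 m.
Velocity head = v²/(2g) = 5.32² / (2 × 9.81) = 1.443 m.
h = z + ψ + v²/(2g) = 91.46 + 36.39 + 1.443 = 129.29 m.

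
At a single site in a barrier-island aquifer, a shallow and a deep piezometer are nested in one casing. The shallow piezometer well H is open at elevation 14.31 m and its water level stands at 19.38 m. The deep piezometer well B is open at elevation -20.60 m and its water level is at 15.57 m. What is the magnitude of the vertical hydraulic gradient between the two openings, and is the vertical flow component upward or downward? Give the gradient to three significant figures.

|i_v| ≈ 0.109; vertical flow is downward

Total head at well H: h = 19.38 m (water level in the standpipe).
Total head at well B: h = 15.57 m.
Δh = h(well H) − h(well B) = 19.38 − 15.57 = 3.81 m.
Vertical separation Δz = 14.31 − (-20.60) = 34.91 m.
|i_v| = |Δh| / Δz = 3.81 / 34.91 = 0.109.
Head is higher in the shallow piezometer, so vertical flow is downward (recharge condition).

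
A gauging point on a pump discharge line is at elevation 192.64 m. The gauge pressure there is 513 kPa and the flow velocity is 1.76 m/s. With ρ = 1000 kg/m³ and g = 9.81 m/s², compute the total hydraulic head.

h ≈ 245.09 m

Pressure head ψ = P/(ρg) = 513×1000 / (1000 × 9.81) = 52.29 m.
Velocity head = v²/(2g) = 1.76² / (2 × 9.81) = 0.158 m.
h = z + ψ + v²/(2g) = 192.64 + 52.29 + 0.158 = 245.09 m.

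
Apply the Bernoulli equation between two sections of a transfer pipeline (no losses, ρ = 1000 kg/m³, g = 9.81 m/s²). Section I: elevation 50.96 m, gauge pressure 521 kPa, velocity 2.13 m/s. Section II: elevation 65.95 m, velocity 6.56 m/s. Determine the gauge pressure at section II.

P₂ ≈ 355 kPa

Pressure head at I: ψ₁ = P₁/(ρg) = 521×1000 / (1000 × 9.81) = 53.11 m.
Velocity heads: v₁²/2g = 2.13²/19.62 = 0.231 m; v₂²/2g = 6.56²/19.62 = 2.193 m.
Total head H = z₁ + ψ₁ + v₁²/2g = 50.96 + 53.11 + 0.231 = 104.30 m.
ψ₂ = H − z₂ − v₂²/2g = 104.30 − 65.95 − 2.193 = 36.16 m.
P₂ = ρgψ₂ = 1000 × 9.81 × 36.16 ≈ 355 kPa.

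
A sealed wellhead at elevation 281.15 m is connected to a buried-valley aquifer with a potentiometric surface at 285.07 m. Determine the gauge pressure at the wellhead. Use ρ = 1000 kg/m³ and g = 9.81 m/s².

P ≈ 38.5 kPa

Head above the cap: Δh = 285.07 − 281.15 = 3.92 m.
P = ρgΔh = 1000 × 9.81 × 3.92 = 38455 Pa ≈ 38.5 kPa.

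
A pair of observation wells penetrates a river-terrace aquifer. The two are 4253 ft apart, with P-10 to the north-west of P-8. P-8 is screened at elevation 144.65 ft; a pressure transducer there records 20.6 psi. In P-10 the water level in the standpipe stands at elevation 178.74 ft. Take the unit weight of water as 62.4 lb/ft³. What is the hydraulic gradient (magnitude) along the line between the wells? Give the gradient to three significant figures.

i ≈ 0.00316

Pressure head at P-8: ψ = 144·P/γ = 144 × 20.6 / 62.4 = 47.54 ft.
Total head at P-8: h = z + ψ = 144.65 + 47.54 = 192.19 ft.
Total head at P-10: h = 178.74 ft (water level in the piezometer is the total head).
Head difference: h(P-8) − h(P-10) = 192.19 − 178.74 = 13.45 ft.
Hydraulic gradient: i = |Δh| / L = 13.45 / 4253 = 0.00316.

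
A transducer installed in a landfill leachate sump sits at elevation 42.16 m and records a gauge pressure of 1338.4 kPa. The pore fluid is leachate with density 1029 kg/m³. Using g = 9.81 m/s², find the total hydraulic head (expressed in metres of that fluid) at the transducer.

ψ = P/(ρg) = 1338.4×1000 / (1029 × 9.81) = 132.59 m.
h = z + ψ = 42.16 + 132.59 = 174.75 m.

h ≈ 174.75 m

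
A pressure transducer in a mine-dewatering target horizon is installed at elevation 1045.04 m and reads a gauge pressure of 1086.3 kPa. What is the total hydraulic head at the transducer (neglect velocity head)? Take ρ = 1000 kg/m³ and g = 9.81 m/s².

ψ = P/(ρg) = 1086.3×1000 / (1000 × 9.81) = 110.73 m.
h = z + ψ = 1045.04 + 110.73 = 1155.77 m.

h ≈ 1155.77 m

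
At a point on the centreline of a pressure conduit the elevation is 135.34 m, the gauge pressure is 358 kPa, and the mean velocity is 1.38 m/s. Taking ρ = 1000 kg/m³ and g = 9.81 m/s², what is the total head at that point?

h ≈ 171.93 m

Pressure head ψ = P/(ρg) = 358×1000 / (1000 × 9.81) = 36.49 m.
Velocity head = v²/(2g) = 1.38² / (2 × 9.81) = 0.097 m.
h = z + ψ + v²/(2g) = 135.34 + 36.49 + 0.097 = 171.93 m.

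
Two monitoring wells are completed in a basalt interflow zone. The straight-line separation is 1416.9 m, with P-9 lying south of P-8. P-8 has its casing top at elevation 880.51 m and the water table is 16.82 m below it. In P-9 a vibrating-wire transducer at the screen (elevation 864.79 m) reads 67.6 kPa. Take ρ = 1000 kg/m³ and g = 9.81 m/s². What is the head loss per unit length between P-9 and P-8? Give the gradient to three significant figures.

i ≈ 0.00564 m/m

Total head at P-8: h = 880.51 − 16.82 = 863.69 m.
Pressure head at P-9: ψ = P/(ρg) = 67.6×1000 / (1000 × 9.81) = 6.89 m.
Total head at P-9: h = z + ψ = 864.79 + 6.89 = 871.68 m.
Head difference: h(P-8) − h(P-9) = 863.69 − 871.68 = -7.99 m.
Hydraulic gradient: i = |Δh| / L = 7.99 / 1416.9 = 0.00564.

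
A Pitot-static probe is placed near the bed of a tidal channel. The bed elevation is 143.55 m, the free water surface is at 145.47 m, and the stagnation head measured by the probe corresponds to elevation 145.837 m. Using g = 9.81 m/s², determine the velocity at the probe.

Near the bed, under hydrostatic conditions, the piezometric head (z + ψ) equals the free-surface elevation, 145.47 m.
Velocity head = total − piezometric = 145.837 − 145.47 = 0.367 m.
v = √(2g·h_v) = √(2 × 9.81 × 0.367) = 2.68 m/s.

v ≈ 2.68 m/s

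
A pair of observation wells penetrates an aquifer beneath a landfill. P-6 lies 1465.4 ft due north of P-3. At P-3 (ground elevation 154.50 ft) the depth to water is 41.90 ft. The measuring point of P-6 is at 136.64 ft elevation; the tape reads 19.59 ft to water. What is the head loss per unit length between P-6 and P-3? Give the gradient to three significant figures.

i ≈ 0.00304 ft/ft

Total head at P-3: h = 154.50 − 41.90 = 112.60 ft.
Total head at P-6: h = 136.64 − 19.59 = 117.05 ft.
Head difference: h(P-3) − h(P-6) = 112.60 − 117.05 = -4.45 ft.
Hydraulic gradient: i = |Δh| / L = 4.45 / 1465.4 = 0.00304.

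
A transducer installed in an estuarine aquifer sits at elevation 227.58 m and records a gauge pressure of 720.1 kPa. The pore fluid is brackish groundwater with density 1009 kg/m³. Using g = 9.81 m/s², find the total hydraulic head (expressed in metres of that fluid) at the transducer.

ψ = P/(ρg) = 720.1×1000 / (1009 × 9.81) = 72.75 m.
h = z + ψ = 227.58 + 72.75 = 300.33 m.

h ≈ 300.33 m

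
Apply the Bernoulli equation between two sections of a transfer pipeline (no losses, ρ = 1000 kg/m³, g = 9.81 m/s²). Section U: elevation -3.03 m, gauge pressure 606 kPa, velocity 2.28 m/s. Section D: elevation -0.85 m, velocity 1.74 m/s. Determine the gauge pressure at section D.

Pressure head at U: ψ₁ = P₁/(ρg) = 606×1000 / (1000 × 9.81) = 61.77 m.
Velocity heads: v₁²/2g = 2.28²/19.62 = 0.265 m; v₂²/2g = 1.74²/19.62 = 0.154 m.
Total head H = z₁ + ψ₁ + v₁²/2g = -3.03 + 61.77 + 0.265 = 59.01 m.
ψ₂ = H − z₂ − v₂²/2g = 59.01 − (-0.85) − 0.154 = 59.71 m.
P₂ = ρgψ₂ = 1000 × 9.81 × 59.71 ≈ 586 kPa.

P₂ ≈ 586 kPa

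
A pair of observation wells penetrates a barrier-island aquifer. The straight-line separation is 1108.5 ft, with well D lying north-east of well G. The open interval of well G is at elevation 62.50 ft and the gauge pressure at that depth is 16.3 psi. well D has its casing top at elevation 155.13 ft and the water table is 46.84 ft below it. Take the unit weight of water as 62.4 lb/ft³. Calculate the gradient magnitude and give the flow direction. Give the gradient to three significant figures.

Pressure head at well G: ψ = 144·P/γ = 144 × 16.3 / 62.4 = 37.62 ft.
Total head at well G: h = z + ψ = 62.50 + 37.62 = 100.12 ft.
Total head at well D: h = 155.13 − 46.84 = 108.29 ft.
Head difference: h(well G) − h(well D) = 100.12 − 108.29 = -8.17 ft.
Hydraulic gradient: i = |Δh| / L = 8.17 / 1108.5 = 0.00737.
Flow is from higher to lower head: from well D toward well G, i.e. toward the south-west.

i ≈ 0.00737; groundwater flows toward the south-west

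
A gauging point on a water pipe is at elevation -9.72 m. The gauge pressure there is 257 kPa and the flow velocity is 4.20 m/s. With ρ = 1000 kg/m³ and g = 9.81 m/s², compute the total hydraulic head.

h ≈ 17.38 m

Pressure head ψ = P/(ρg) = 257×1000 / (1000 × 9.81) = 26.20 m.
Velocity head = v²/(2g) = 4.20² / (2 × 9.81) = 0.899 m.
h = z + ψ + v²/(2g) = -9.72 + 26.20 + 0.899 = 17.38 m.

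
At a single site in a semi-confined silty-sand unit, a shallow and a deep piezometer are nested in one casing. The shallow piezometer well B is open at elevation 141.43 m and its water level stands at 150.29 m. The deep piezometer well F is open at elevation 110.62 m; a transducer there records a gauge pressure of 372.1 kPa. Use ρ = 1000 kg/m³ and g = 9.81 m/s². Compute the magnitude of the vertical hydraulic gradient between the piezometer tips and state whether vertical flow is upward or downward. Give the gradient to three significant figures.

|i_v| ≈ 0.0565; vertical flow is downward

Total head at well B: h = 150.29 m (water level in the standpipe).
Pressure head at well F: ψ = P/(ρg) = 372.1×1000 / (1000 × 9.81) = 37.93 m.
Total head at well F: h = z + ψ = 110.62 + 37.93 = 148.55 m.
Δh = h(well B) − h(well F) = 150.29 − 148.55 = 1.74 m.
Vertical separation Δz = 141.43 − 110.62 = 30.81 m.
|i_v| = |Δh| / Δz = 1.74 / 30.81 = 0.0565.
Head is higher in the shallow piezometer, so vertical flow is downward (recharge condition).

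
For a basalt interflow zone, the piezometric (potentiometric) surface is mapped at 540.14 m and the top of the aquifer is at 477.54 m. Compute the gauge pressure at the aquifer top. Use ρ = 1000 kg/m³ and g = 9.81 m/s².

Pressure head at the aquifer top: ψ = h − z = 540.14 − 477.54 = 62.60 m.
P = ρgψ = 1000 × 9.81 × 62.60 = 614106 Pa ≈ 614 kPa.

P ≈ 614 kPa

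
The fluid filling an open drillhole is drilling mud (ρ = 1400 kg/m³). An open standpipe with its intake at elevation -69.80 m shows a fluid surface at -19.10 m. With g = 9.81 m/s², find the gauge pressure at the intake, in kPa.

Pressure head ψ = h − z = -19.10 − (-69.80) = 50.70 m.
P = ρgψ = 1400 × 9.81 × 50.70 = 696314 Pa ≈ 696 kPa.

P ≈ 696 kPa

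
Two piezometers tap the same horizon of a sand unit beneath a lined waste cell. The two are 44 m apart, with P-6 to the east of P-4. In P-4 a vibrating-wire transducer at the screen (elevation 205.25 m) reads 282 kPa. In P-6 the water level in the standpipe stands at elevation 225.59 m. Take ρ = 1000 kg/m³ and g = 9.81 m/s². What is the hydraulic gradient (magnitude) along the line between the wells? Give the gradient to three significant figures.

Pressure head at P-4: ψ = P/(ρg) = 282×1000 / (1000 × 9.81) = 28.75 m.
Total head at P-4: h = z + ψ = 205.25 + 28.75 = 234.00 m.
Total head at P-6: h = 225.59 m (water level in the piezometer is the total head).
Head difference: h(P-4) − h(P-6) = 234.00 − 225.59 = 8.41 m.
Hydraulic gradient: i = |Δh| / L = 8.41 / 44 = 0.191.

i ≈ 0.191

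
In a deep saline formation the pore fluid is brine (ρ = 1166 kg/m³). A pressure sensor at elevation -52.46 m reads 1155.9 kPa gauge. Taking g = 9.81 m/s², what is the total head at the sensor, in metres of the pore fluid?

h ≈ 48.59 m

ψ = P/(ρg) = 1155.9×1000 / (1166 × 9.81) = 101.05 m.
h = z + ψ = -52.46 + 101.05 = 48.59 m.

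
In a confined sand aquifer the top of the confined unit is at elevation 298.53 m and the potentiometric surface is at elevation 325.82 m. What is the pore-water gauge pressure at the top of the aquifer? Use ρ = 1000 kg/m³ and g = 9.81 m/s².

Pressure head at the aquifer top: ψ = h − z = 325.82 − 298.53 = 27.29 m.
P = ρgψ = 1000 × 9.81 × 27.29 = 267715 Pa ≈ 268 kPa.

P ≈ 268 kPa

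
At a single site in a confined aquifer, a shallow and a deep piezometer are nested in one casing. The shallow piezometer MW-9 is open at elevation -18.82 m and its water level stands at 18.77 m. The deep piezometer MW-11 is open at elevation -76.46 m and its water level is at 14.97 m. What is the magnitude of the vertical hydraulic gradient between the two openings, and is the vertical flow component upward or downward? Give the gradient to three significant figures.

|i_v| ≈ 0.0659; vertical flow is downward

Total head at MW-9: h = 18.77 m (water level in the standpipe).
Total head at MW-11: h = 14.97 m.
Δh = h(MW-9) − h(MW-11) = 18.77 − 14.97 = 3.80 m.
Vertical separation Δz = -18.82 − (-76.46) = 57.64 m.
|i_v| = |Δh| / Δz = 3.80 / 57.64 = 0.0659.
Head is higher in the shallow piezometer, so vertical flow is downward (recharge condition).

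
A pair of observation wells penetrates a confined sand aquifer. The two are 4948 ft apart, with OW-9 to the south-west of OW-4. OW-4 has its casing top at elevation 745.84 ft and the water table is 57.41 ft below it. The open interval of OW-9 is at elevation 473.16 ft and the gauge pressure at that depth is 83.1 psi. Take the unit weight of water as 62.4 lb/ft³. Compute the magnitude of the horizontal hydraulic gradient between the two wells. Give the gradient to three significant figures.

Total head at OW-4: h = 745.84 − 57.41 = 688.43 ft.
Pressure head at OW-9: ψ = 144·P/γ = 144 × 83.1 / 62.4 = 191.77 ft.
Total head at OW-9: h = z + ψ = 473.16 + 191.77 = 664.93 ft.
Head difference: h(OW-4) − h(OW-9) = 688.43 − 664.93 = 23.50 ft.
Hydraulic gradient: i = |Δh| / L = 23.50 / 4948 = 0.00475.

i ≈ 0.00475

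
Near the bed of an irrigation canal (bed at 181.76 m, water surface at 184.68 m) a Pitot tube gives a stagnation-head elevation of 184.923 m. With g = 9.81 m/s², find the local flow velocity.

Near the bed, under hydrostatic conditions, the piezometric head (z + ψ) equals the free-surface elevation, 184.68 m.
Velocity head = total − piezometric = 184.923 − 184.68 = 0.243 m.
v = √(2g·h_v) = √(2 × 9.81 × 0.243) = 2.18 m/s.

v ≈ 2.18 m/s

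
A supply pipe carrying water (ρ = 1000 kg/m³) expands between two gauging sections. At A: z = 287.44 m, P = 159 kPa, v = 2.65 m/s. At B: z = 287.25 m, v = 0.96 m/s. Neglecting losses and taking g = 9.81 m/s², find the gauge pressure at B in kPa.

P₂ ≈ 164 kPa

Pressure head at A: ψ₁ = P₁/(ρg) = 159×1000 / (1000 × 9.81) = 16.21 m.
Velocity heads: v₁²/2g = 2.65²/19.62 = 0.358 m; v₂²/2g = 0.96²/19.62 = 0.047 m.
Total head H = z₁ + ψ₁ + v₁²/2g = 287.44 + 16.21 + 0.358 = 304.01 m.
ψ₂ = H − z₂ − v₂²/2g = 304.01 − 287.25 − 0.047 = 16.71 m.
P₂ = ρgψ₂ = 1000 × 9.81 × 16.71 ≈ 164 kPa.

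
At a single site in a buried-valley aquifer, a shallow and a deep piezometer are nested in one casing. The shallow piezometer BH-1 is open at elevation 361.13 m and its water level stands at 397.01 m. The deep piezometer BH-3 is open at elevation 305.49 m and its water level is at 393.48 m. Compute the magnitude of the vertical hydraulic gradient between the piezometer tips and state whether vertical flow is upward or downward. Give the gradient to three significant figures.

|i_v| ≈ 0.0634; vertical flow is downward

Total head at BH-1: h = 397.01 m (water level in the standpipe).
Total head at BH-3: h = 393.48 m.
Δh = h(BH-1) − h(BH-3) = 397.01 − 393.48 = 3.53 m.
Vertical separation Δz = 361.13 − 305.49 = 55.64 m.
|i_v| = |Δh| / Δz = 3.53 / 55.64 = 0.0634.
Head is higher in the shallow piezometer, so vertical flow is downward (recharge condition).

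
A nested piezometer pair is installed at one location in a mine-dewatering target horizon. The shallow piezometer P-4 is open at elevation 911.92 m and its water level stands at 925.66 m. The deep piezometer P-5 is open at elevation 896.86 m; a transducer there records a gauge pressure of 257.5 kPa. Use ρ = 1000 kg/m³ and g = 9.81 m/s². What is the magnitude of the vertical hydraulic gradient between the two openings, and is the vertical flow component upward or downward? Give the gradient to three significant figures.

Total head at P-4: h = 925.66 m (water level in the standpipe).
Pressure head at P-5: ψ = P/(ρg) = 257.5×1000 / (1000 × 9.81) = 26.25 m.
Total head at P-5: h = z + ψ = 896.86 + 26.25 = 923.11 m.
Δh = h(P-4) − h(P-5) = 925.66 − 923.11 = 2.55 m.
Vertical separation Δz = 911.92 − 896.86 = 15.06 m.
|i_v| = |Δh| / Δz = 2.55 / 15.06 = 0.169.
Head is higher in the shallow piezometer, so vertical flow is downward (recharge condition).

|i_v| ≈ 0.169; vertical flow is downward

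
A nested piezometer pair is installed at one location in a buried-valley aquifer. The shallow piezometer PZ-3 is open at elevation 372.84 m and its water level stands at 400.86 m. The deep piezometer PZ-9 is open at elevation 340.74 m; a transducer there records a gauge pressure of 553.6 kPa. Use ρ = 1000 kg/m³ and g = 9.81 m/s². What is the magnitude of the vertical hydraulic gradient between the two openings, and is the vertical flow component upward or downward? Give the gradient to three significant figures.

Total head at PZ-3: h = 400.86 m (water level in the standpipe).
Pressure head at PZ-9: ψ = P/(ρg) = 553.6×1000 / (1000 × 9.81) = 56.43 m.
Total head at PZ-9: h = z + ψ = 340.74 + 56.43 = 397.17 m.
Δh = h(PZ-3) − h(PZ-9) = 400.86 − 397.17 = 3.69 m.
Vertical separation Δz = 372.84 − 340.74 = 32.10 m.
|i_v| = |Δh| / Δz = 3.69 / 32.10 = 0.115.
Head is higher in the shallow piezometer, so vertical flow is downward (recharge condition).

|i_v| ≈ 0.115; vertical flow is downward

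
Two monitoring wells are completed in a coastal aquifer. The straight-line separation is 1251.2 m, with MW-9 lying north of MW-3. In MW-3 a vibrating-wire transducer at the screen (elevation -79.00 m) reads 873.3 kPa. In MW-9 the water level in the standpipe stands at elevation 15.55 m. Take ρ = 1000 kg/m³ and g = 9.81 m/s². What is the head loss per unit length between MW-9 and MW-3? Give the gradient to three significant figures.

Pressure head at MW-3: ψ = P/(ρg) = 873.3×1000 / (1000 × 9.81) = 89.02 m.
Total head at MW-3: h = z + ψ = -79.00 + 89.02 = 10.02 m.
Total head at MW-9: h = 15.55 m (water level in the piezometer is the total head).
Head difference: h(MW-3) − h(MW-9) = 10.02 − 15.55 = -5.53 m.
Hydraulic gradient: i = |Δh| / L = 5.53 / 1251.2 = 0.00442.

i ≈ 0.00442 m/m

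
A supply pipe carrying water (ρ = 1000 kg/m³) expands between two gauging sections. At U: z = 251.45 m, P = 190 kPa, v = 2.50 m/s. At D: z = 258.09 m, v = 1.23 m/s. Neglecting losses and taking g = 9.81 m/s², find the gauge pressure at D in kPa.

Pressure head at U: ψ₁ = P₁/(ρg) = 190×1000 / (1000 × 9.81) = 19.37 m.
Velocity heads: v₁²/2g = 2.50²/19.62 = 0.319 m; v₂²/2g = 1.23²/19.62 = 0.077 m.
Total head H = z₁ + ψ₁ + v₁²/2g = 251.45 + 19.37 + 0.319 = 271.14 m.
ψ₂ = H − z₂ − v₂²/2g = 271.14 − 258.09 − 0.077 = 12.97 m.
P₂ = ρgψ₂ = 1000 × 9.81 × 12.97 ≈ 127 kPa.

P₂ ≈ 127 kPa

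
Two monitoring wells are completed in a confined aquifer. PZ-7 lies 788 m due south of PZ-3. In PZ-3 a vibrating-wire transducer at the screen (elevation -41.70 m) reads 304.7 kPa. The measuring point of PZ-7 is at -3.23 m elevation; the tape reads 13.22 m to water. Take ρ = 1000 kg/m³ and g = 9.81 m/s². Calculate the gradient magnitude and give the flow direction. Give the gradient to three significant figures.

i ≈ 0.00737; groundwater flows toward the south

Pressure head at PZ-3: ψ = P/(ρg) = 304.7×1000 / (1000 × 9.81) = 31.06 m.
Total head at PZ-3: h = z + ψ = -41.70 + 31.06 = -10.64 m.
Total head at PZ-7: h = -3.23 − 13.22 = -16.45 m.
Head difference: h(PZ-3) − h(PZ-7) = -10.64 − (-16.45) = 5.81 m.
Hydraulic gradient: i = |Δh| / L = 5.81 / 788 = 0.00737.
Flow is from higher to lower head: from PZ-3 toward PZ-7, i.e. toward the south.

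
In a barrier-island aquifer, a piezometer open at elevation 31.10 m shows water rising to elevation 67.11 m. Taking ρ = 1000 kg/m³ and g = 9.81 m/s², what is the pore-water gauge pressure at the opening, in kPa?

P ≈ 353 kPa

Pressure head ψ = h − z = 67.11 − 31.10 = 36.01 m.
P = ρgψ = 1000 × 9.81 × 36.01 = 353258 Pa ≈ 353 kPa.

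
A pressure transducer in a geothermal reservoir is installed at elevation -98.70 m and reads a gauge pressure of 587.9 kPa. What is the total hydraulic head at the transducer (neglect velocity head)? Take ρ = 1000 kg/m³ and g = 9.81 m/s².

h ≈ -38.77 m

ψ = P/(ρg) = 587.9×1000 / (1000 × 9.81) = 59.93 m.
h = z + ψ = -98.70 + 59.93 = -38.77 m.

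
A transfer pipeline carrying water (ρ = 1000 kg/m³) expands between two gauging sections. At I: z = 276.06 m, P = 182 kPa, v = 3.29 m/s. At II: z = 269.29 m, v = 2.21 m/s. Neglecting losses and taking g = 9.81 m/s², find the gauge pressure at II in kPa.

Pressure head at I: ψ₁ = P₁/(ρg) = 182×1000 / (1000 × 9.81) = 18.55 m.
Velocity heads: v₁²/2g = 3.29²/19.62 = 0.552 m; v₂²/2g = 2.21²/19.62 = 0.249 m.
Total head H = z₁ + ψ₁ + v₁²/2g = 276.06 + 18.55 + 0.552 = 295.16 m.
ψ₂ = H − z₂ − v₂²/2g = 295.16 − 269.29 − 0.249 = 25.62 m.
P₂ = ρgψ₂ = 1000 × 9.81 × 25.62 ≈ 251 kPa.

P₂ ≈ 251 kPa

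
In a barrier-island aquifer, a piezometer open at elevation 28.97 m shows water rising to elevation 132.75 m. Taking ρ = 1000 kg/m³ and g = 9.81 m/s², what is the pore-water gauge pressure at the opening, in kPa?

P ≈ 1020 kPa

Pressure head ψ = h − z = 132.75 − 28.97 = 103.78 m.
P = ρgψ = 1000 × 9.81 × 103.78 = 1018082 Pa ≈ 1020 kPa.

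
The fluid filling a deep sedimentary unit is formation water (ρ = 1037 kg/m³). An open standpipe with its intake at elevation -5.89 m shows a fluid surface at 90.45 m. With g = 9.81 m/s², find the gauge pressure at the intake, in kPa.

Pressure head ψ = h − z = 90.45 − (-5.89) = 96.34 m.
P = ρgψ = 1037 × 9.81 × 96.34 = 980064 Pa ≈ 980 kPa.

P ≈ 980 kPa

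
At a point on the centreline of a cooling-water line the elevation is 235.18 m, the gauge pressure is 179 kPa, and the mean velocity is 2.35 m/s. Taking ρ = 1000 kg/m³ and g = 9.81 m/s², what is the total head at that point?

h ≈ 253.71 m

Pressure head ψ = P/(ρg) = 179×1000 / (1000 × 9.81) = 18.25 m.
Velocity head = v²/(2g) = 2.35² / (2 × 9.81) = 0.281 m.
h = z + ψ + v²/(2g) = 235.18 + 18.25 + 0.281 = 253.71 m.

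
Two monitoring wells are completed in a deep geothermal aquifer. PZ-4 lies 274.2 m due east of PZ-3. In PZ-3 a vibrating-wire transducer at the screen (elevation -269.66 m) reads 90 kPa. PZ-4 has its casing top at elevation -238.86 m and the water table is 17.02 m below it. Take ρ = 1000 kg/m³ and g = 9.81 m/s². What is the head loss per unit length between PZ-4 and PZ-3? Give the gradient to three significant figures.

i ≈ 0.0168 m/m

Pressure head at PZ-3: ψ = P/(ρg) = 90×1000 / (1000 × 9.81) = 9.17 m.
Total head at PZ-3: h = z + ψ = -269.66 + 9.17 = -260.49 m.
Total head at PZ-4: h = -238.86 − 17.02 = -255.88 m.
Head difference: h(PZ-3) − h(PZ-4) = -260.49 − (-255.88) = -4.61 m.
Hydraulic gradient: i = |Δh| / L = 4.61 / 274.2 = 0.0168.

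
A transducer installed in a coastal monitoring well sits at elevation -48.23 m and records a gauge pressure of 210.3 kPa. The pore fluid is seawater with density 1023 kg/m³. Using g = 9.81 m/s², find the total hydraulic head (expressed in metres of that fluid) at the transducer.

ψ = P/(ρg) = 210.3×1000 / (1023 × 9.81) = 20.96 m.
h = z + ψ = -48.23 + 20.96 = -27.27 m.

h ≈ -27.27 m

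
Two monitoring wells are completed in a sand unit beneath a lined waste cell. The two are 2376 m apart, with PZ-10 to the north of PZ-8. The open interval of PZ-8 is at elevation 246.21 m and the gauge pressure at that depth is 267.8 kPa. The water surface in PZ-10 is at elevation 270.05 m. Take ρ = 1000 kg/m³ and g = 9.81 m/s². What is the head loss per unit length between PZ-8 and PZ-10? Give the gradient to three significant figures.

i ≈ 0.00146 m/m

Pressure head at PZ-8: ψ = P/(ρg) = 267.8×1000 / (1000 × 9.81) = 27.30 m.
Total head at PZ-8: h = z + ψ = 246.21 + 27.30 = 273.51 m.
Total head at PZ-10: h = 270.05 m (water level in the piezometer is the total head).
Head difference: h(PZ-8) − h(PZ-10) = 273.51 − 270.05 = 3.46 m.
Hydraulic gradient: i = |Δh| / L = 3.46 / 2376 = 0.00146.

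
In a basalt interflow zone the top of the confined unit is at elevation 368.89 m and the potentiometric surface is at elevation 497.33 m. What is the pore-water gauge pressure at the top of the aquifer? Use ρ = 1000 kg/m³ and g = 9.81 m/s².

Pressure head at the aquifer top: ψ = h − z = 497.33 − 368.89 = 128.44 m.
P = ρgψ = 1000 × 9.81 × 128.44 = 1259996 Pa ≈ 1260 kPa.

P ≈ 1260 kPa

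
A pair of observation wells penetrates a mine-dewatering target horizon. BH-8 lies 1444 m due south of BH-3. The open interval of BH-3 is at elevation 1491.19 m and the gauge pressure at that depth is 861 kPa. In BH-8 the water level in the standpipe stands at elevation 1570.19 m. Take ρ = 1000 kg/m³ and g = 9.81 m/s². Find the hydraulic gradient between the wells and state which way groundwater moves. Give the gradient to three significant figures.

i ≈ 0.00607; groundwater flows toward the south

Pressure head at BH-3: ψ = P/(ρg) = 861×1000 / (1000 × 9.81) = 87.77 m.
Total head at BH-3: h = z + ψ = 1491.19 + 87.77 = 1578.96 m.
Total head at BH-8: h = 1570.19 m (water level in the piezometer is the total head).
Head difference: h(BH-3) − h(BH-8) = 1578.96 − 1570.19 = 8.77 m.
Hydraulic gradient: i = |Δh| / L = 8.77 / 1444 = 0.00607.
Flow is from higher to lower head: from BH-3 toward BH-8, i.e. toward the south.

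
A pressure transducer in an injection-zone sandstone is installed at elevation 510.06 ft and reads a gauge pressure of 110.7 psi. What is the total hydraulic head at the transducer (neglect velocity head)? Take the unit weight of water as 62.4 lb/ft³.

ψ = 144·P/γ = 144 × 110.7 / 62.4 = 255.46 ft.
h = z + ψ = 510.06 + 255.46 = 765.52 ft.

h ≈ 765.52 ft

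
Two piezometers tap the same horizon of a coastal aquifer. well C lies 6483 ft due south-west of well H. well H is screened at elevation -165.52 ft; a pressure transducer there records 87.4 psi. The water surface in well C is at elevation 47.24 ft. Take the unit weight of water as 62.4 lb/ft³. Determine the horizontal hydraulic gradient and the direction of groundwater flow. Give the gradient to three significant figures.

Pressure head at well H: ψ = 144·P/γ = 144 × 87.4 / 62.4 = 201.69 ft.
Total head at well H: h = z + ψ = -165.52 + 201.69 = 36.17 ft.
Total head at well C: h = 47.24 ft (water level in the piezometer is the total head).
Head difference: h(well H) − h(well C) = 36.17 − 47.24 = -11.07 ft.
Hydraulic gradient: i = |Δh| / L = 11.07 / 6483 = 0.00171.
Flow is from higher to lower head: from well C toward well H, i.e. toward the north-east.

i ≈ 0.00171; groundwater flows toward the north-east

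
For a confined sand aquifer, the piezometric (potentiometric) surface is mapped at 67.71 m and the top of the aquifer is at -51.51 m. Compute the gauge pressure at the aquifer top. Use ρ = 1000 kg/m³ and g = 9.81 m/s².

Pressure head at the aquifer top: ψ = h − z = 67.71 − (-51.51) = 119.22 m.
P = ρgψ = 1000 × 9.81 × 119.22 = 1169548 Pa ≈ 1170 kPa.

P ≈ 1170 kPa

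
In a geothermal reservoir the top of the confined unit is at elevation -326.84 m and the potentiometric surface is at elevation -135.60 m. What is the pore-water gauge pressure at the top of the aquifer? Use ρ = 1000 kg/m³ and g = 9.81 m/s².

Pressure head at the aquifer top: ψ = h − z = -135.60 − (-326.84) = 191.24 m.
P = ρgψ = 1000 × 9.81 × 191.24 = 1876064 Pa ≈ 1880 kPa.

P ≈ 1880 kPa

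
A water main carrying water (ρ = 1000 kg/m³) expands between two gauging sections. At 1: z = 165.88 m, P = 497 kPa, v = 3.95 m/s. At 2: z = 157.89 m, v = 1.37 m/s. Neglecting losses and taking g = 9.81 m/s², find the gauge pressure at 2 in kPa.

P₂ ≈ 582 kPa

Pressure head at 1: ψ₁ = P₁/(ρg) = 497×1000 / (1000 × 9.81) = 50.66 m.
Velocity heads: v₁²/2g = 3.95²/19.62 = 0.795 m; v₂²/2g = 1.37²/19.62 = 0.096 m.
Total head H = z₁ + ψ₁ + v₁²/2g = 165.88 + 50.66 + 0.795 = 217.33 m.
ψ₂ = H − z₂ − v₂²/2g = 217.33 − 157.89 − 0.096 = 59.34 m.
P₂ = ρgψ₂ = 1000 × 9.81 × 59.34 ≈ 582 kPa.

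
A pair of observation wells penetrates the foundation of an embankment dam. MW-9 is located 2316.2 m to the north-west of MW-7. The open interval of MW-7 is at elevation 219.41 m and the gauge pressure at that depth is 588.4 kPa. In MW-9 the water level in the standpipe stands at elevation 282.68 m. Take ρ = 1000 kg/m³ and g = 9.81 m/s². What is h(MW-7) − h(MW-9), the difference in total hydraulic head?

Pressure head at MW-7: ψ = P/(ρg) = 588.4×1000 / (1000 × 9.81) = 59.98 m.
Total head at MW-7: h = z + ψ = 219.41 + 59.98 = 279.39 m.
Total head at MW-9: h = 282.68 m (water level in the piezometer is the total head).
Head difference: h(MW-7) − h(MW-9) = 279.39 − 282.68 = -3.29 m.

Δh ≈ -3.29 m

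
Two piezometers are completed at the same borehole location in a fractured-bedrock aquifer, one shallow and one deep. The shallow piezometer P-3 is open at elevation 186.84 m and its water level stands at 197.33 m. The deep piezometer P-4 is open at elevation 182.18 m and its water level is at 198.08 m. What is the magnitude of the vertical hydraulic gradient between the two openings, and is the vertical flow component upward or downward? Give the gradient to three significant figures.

Total head at P-3: h = 197.33 m (water level in the standpipe).
Total head at P-4: h = 198.08 m.
Δh = h(P-3) − h(P-4) = 197.33 − 198.08 = -0.75 m.
Vertical separation Δz = 186.84 − 182.18 = 4.66 m.
|i_v| = |Δh| / Δz = 0.75 / 4.66 = 0.161.
Head is higher in the deep piezometer, so vertical flow is upward (discharge condition).

|i_v| ≈ 0.161; vertical flow is upward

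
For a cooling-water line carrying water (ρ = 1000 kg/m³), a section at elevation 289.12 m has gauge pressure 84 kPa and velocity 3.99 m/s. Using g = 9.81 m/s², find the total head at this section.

Pressure head ψ = P/(ρg) = 84×1000 / (1000 × 9.81) = 8.56 m.
Velocity head = v²/(2g) = 3.99² / (2 × 9.81) = 0.811 m.
h = z + ψ + v²/(2g) = 289.12 + 8.56 + 0.811 = 298.49 m.

h ≈ 298.49 m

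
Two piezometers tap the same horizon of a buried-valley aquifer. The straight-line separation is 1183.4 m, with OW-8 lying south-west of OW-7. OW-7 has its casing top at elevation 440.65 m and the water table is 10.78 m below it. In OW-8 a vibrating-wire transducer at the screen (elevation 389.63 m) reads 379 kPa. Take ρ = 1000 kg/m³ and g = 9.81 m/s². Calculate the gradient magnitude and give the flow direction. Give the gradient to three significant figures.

Total head at OW-7: h = 440.65 − 10.78 = 429.87 m.
Pressure head at OW-8: ψ = P/(ρg) = 379×1000 / (1000 × 9.81) = 38.63 m.
Total head at OW-8: h = z + ψ = 389.63 + 38.63 = 428.26 m.
Head difference: h(OW-7) − h(OW-8) = 429.87 − 428.26 = 1.61 m.
Hydraulic gradient: i = |Δh| / L = 1.61 / 1183.4 = 0.00136.
Flow is from higher to lower head: from OW-7 toward OW-8, i.e. toward the south-west.

i ≈ 0.00136; groundwater flows toward the south-west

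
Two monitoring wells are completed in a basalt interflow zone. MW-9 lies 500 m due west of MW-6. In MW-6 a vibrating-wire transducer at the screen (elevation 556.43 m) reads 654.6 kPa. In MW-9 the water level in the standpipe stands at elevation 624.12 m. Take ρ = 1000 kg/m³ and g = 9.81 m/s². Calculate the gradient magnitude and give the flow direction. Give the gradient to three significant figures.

Pressure head at MW-6: ψ = P/(ρg) = 654.6×1000 / (1000 × 9.81) = 66.73 m.
Total head at MW-6: h = z + ψ = 556.43 + 66.73 = 623.16 m.
Total head at MW-9: h = 624.12 m (water level in the piezometer is the total head).
Head difference: h(MW-6) − h(MW-9) = 623.16 − 624.12 = -0.96 m.
Hydraulic gradient: i = |Δh| / L = 0.96 / 500 = 0.00192.
Flow is from higher to lower head: from MW-9 toward MW-6, i.e. toward the east.

i ≈ 0.00192; groundwater flows toward the east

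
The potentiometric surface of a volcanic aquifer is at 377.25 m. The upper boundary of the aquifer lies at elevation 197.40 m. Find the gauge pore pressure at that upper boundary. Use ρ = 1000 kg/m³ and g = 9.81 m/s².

P ≈ 1760 kPa

Pressure head at the aquifer top: ψ = h − z = 377.25 − 197.40 = 179.85 m.
P = ρgψ = 1000 × 9.81 × 179.85 = 1764328 Pa ≈ 1760 kPa.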